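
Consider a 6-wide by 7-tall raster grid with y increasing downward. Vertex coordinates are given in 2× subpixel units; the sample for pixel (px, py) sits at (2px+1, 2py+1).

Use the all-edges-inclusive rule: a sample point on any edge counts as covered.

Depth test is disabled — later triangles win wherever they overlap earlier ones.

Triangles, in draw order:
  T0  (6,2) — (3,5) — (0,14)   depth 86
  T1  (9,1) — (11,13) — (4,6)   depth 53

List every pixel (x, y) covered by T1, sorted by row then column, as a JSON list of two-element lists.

T0:
  2·area = 18  (B↔C swapped to make it positive)
  edge (6, 2)→(0, 14): d=(-6,12) inclusive
  edge (0, 14)→(3, 5): d=(3,-9) inclusive
  edge (3, 5)→(6, 2): d=(3,-3) inclusive
    (3,0)@(7, 1): e=[-6,24,0] → .  [on edge]
    (2,1)@(5, 3): e=[6,12,0] → X  [on edge]
    (3,1)@(7, 3): e=[-18,30,6] → .
    (1,2)@(3, 5): e=[18,0,0] → X  [on edge]
    (2,2)@(5, 5): e=[-6,18,6] → .
    (0,3)@(1, 7): e=[30,-12,0] → .  [on edge]
    (1,3)@(3, 7): e=[6,6,6] → X
    (2,3)@(5, 7): e=[-18,24,12] → .
    (1,4)@(3, 9): e=[-6,12,12] → .
    (0,5)@(1, 11): e=[6,0,12] → X  [on edge]
    (1,5)@(3, 11): e=[-18,18,18] → .
    (0,6)@(1, 13): e=[-6,6,18] → .
  covered (4 px):
    . . . . . .
    . . X . . .
    . X . . . .
    . X . . . .
    . . . . . .
    X . . . . .
    . . . . . .
T1:
  2·area = 70
  edge (9, 1)→(11, 13): d=(2,12) inclusive
  edge (11, 13)→(4, 6): d=(-7,-7) inclusive
  edge (4, 6)→(9, 1): d=(5,-5) inclusive
    (4,0)@(9, 1): e=[0,70,0] → X  [on edge]
    (5,0)@(11, 1): e=[-24,84,10] → .
    (0,1)@(1, 3): e=[100,0,-30] → .  [on edge]
    (3,1)@(7, 3): e=[28,42,0] → X  [on edge]
    (5,1)@(11, 3): e=[-20,70,20] → .
    (1,2)@(3, 5): e=[80,0,-10] → .  [on edge]
    (2,2)@(5, 5): e=[56,14,0] → X  [on edge]
    (5,2)@(11, 5): e=[-16,56,30] → .
    (1,3)@(3, 7): e=[84,-14,0] → .  [on edge]
    (2,3)@(5, 7): e=[60,0,10] → X  [on edge]
    (5,3)@(11, 7): e=[-12,42,40] → .
    (0,4)@(1, 9): e=[112,-42,0] → .  [on edge]
    (3,4)@(7, 9): e=[40,0,30] → X  [on edge]
    (4,5)@(9, 11): e=[20,0,50] → X  [on edge]
    (5,6)@(11, 13): e=[0,0,70] → X  [on edge]
  covered (13 px):
    . . . . X .
    . . . X X .
    . . X X X .
    . . X X X .
    . . . X X .
    . . . . X .
    . . . . . X

Final: [[4,0],[3,1],[4,1],[2,2],[3,2],[4,2],[2,3],[3,3],[4,3],[3,4],[4,4],[4,5],[5,6]]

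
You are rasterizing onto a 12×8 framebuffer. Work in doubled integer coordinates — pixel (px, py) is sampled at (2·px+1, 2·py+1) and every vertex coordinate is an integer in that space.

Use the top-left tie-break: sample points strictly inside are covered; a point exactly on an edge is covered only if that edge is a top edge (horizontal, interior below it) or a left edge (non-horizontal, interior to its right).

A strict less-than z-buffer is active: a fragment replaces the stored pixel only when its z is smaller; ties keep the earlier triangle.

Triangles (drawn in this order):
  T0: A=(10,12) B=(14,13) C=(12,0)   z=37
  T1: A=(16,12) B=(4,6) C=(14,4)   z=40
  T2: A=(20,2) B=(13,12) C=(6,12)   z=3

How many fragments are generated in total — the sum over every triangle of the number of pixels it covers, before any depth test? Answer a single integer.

T0:
  2·area = 50  (B↔C swapped to make it positive)
  edge (10, 12)→(12, 0): d=(2,-12) top-left  bias=+0
  edge (12, 0)→(14, 13): d=(2,13) right/bottom  bias=-1
  edge (14, 13)→(10, 12): d=(-4,-1) top-left  bias=+0
    (5,3)@(11, 7): e=[2,27,21] → X
    (6,3)@(13, 7): e=[26,1,23] → X
    (7,3)@(15, 7): e=[50,-25,25] → .
    (5,4)@(11, 9): e=[6,31,13] → X
    (7,4)@(15, 9): e=[54,-21,17] → .
    (5,5)@(11, 11): e=[10,35,5] → X
    (7,5)@(15, 11): e=[58,-17,9] → .
    (5,6)@(11, 13): e=[14,39,-3] → .
    (6,6)@(13, 13): e=[38,13,-1] → .
  covered (6 px):
    . . . . . . . . . . . .
    . . . . . . . . . . . .
    . . . . . . . . . . . .
    . . . . . X X . . . . .
    . . . . . X X . . . . .
    . . . . . X X . . . . .
    . . . . . . . . . . . .
    . . . . . . . . . . . .
T1:
  2·area = 84
  edge (16, 12)→(4, 6): d=(-12,-6) top-left  bias=+0
  edge (4, 6)→(14, 4): d=(10,-2) top-left  bias=+0
  edge (14, 4)→(16, 12): d=(2,8) right/bottom  bias=-1
    (9,1)@(19, 3): e=[126,0,-42] → .  [on edge]
    (4,2)@(9, 5): e=[42,0,42] → X  [on edge]
    (5,2)@(11, 5): e=[54,4,26] → X
    (6,2)@(13, 5): e=[66,8,10] → X
    (7,2)@(15, 5): e=[78,12,-6] → .
    (3,3)@(7, 7): e=[6,16,62] → X
    (7,3)@(15, 7): e=[54,32,-2] → .
    (3,4)@(7, 9): e=[-18,36,66] → .
    (4,4)@(9, 9): e=[-6,40,50] → .
    (5,4)@(11, 9): e=[6,44,34] → X
    (7,4)@(15, 9): e=[30,52,2] → X
    (8,4)@(17, 9): e=[42,56,-14] → .
  covered (11 px):
    . . . . . . . . . . . .
    . . . . . . . . . . . .
    . . . . X X X . . . . .
    . . . X X X X . . . . .
    . . . . . X X X . . . .
    . . . . . . . X . . . .
    . . . . . . . . . . . .
    . . . . . . . . . . . .
T2:
  2·area = 70
  edge (20, 2)→(13, 12): d=(-7,10) right/bottom  bias=-1
  edge (13, 12)→(6, 12): d=(-7,0) right/bottom  bias=-1
  edge (6, 12)→(20, 2): d=(14,-10) top-left  bias=+0
    (9,1)@(19, 3): e=[3,63,4] → X
    (10,1)@(21, 3): e=[-17,63,24] → .
    (8,2)@(17, 5): e=[9,49,12] → X
    (9,2)@(19, 5): e=[-11,49,32] → .
    (6,3)@(13, 7): e=[35,35,0] → X  [on edge]
    (7,3)@(15, 7): e=[15,35,20] → X
    (8,3)@(17, 7): e=[-5,35,40] → .
    (5,4)@(11, 9): e=[41,21,8] → X
    (8,4)@(17, 9): e=[-19,21,68] → .
    (4,5)@(9, 11): e=[47,7,16] → X
    (7,5)@(15, 11): e=[-13,7,76] → .
    (4,6)@(9, 13): e=[33,-7,44] → .
  covered (10 px):
    . . . . . . . . . . . .
    . . . . . . . . . X . .
    . . . . . . . . X . . .
    . . . . . . X X . . . .
    . . . . . X X X . . . .
    . . . . X X X . . . . .
    . . . . . . . . . . . .
    . . . . . . . . . . . .

Final: 27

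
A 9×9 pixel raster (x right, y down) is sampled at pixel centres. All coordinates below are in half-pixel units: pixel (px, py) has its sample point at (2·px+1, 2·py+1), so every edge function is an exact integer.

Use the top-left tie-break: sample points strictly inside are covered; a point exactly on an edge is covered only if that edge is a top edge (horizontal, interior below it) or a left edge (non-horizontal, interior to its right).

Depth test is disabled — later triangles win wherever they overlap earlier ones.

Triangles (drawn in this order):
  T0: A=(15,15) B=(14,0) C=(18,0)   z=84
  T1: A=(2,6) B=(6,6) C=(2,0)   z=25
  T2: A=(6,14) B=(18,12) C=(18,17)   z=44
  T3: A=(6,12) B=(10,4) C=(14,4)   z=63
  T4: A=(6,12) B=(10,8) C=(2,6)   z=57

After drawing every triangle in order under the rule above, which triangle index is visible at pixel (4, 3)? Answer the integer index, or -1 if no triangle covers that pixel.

T0:
  2·area = 60
  edge (15, 15)→(14, 0): d=(-1,-15) top-left  bias=+0
  edge (14, 0)→(18, 0): d=(4,0) top-left  bias=+0
  edge (18, 0)→(15, 15): d=(-3,15) right/bottom  bias=-1
    (7,0)@(15, 1): e=[14,4,42] → █
    (8,0)@(17, 1): e=[44,4,12] → █
    (7,1)@(15, 3): e=[12,12,36] → █
    (7,2)@(15, 5): e=[10,20,30] → █
    (8,2)@(17, 5): e=[40,20,0] → ·  [on edge]
    (7,3)@(15, 7): e=[8,28,24] → █
    (8,3)@(17, 7): e=[38,28,-6] → ·
    (7,4)@(15, 9): e=[6,36,18] → █
    (8,4)@(17, 9): e=[36,36,-12] → ·
    (7,5)@(15, 11): e=[4,44,12] → █
    (8,5)@(17, 11): e=[34,44,-18] → ·
    (7,6)@(15, 13): e=[2,52,6] → █
    (7,7)@(15, 15): e=[0,60,0] → ·  [on edge]
  covered (9 px):
    · · · · · · · █ █
    · · · · · · · █ █
    · · · · · · · █ ·
    · · · · · · · █ ·
    · · · · · · · █ ·
    · · · · · · · █ ·
    · · · · · · · █ ·
    · · · · · · · · ·
    · · · · · · · · ·
T1:
  2·area = 24  (B↔C swapped to make it positive)
  edge (2, 6)→(2, 0): d=(0,-6) top-left  bias=+0
  edge (2, 0)→(6, 6): d=(4,6) right/bottom  bias=-1
  edge (6, 6)→(2, 6): d=(-4,0) right/bottom  bias=-1
    (1,1)@(3, 3): e=[6,6,12] → █
    (2,1)@(5, 3): e=[18,-6,12] → ·
    (1,2)@(3, 5): e=[6,14,4] → █
    (2,2)@(5, 5): e=[18,2,4] → █
    (3,2)@(7, 5): e=[30,-10,4] → ·
    (1,3)@(3, 7): e=[6,22,-4] → ·
    (2,3)@(5, 7): e=[18,10,-4] → ·
  covered (3 px):
    · · · · · · · · ·
    · █ · · · · · · ·
    · █ █ · · · · · ·
    · · · · · · · · ·
    · · · · · · · · ·
    · · · · · · · · ·
    · · · · · · · · ·
    · · · · · · · · ·
    · · · · · · · · ·
T2:
  2·area = 60
  edge (6, 14)→(18, 12): d=(12,-2) top-left  bias=+0
  edge (18, 12)→(18, 17): d=(0,5) right/bottom  bias=-1
  edge (18, 17)→(6, 14): d=(-12,-3) top-left  bias=+0
    (6,6)@(13, 13): e=[2,25,33] → █
    (7,6)@(15, 13): e=[6,15,39] → █
    (8,6)@(17, 13): e=[10,5,45] → █
    (5,7)@(11, 15): e=[22,35,3] → █
    (5,8)@(11, 17): e=[46,35,-21] → ·
    (6,8)@(13, 17): e=[50,25,-15] → ·
    (7,8)@(15, 17): e=[54,15,-9] → ·
    (8,8)@(17, 17): e=[58,5,-3] → ·
  covered (7 px):
    · · · · · · · · ·
    · · · · · · · · ·
    · · · · · · · · ·
    · · · · · · · · ·
    · · · · · · · · ·
    · · · · · · · · ·
    · · · · · · █ █ █
    · · · · · █ █ █ █
    · · · · · · · · ·
T3:
  2·area = 32
  edge (6, 12)→(10, 4): d=(4,-8) top-left  bias=+0
  edge (10, 4)→(14, 4): d=(4,0) top-left  bias=+0
  edge (14, 4)→(6, 12): d=(-8,8) right/bottom  bias=-1
    (8,0)@(17, 1): e=[44,-12,0] → ·  [on edge]
    (7,1)@(15, 3): e=[36,-4,0] → ·  [on edge]
    (5,2)@(11, 5): e=[12,4,16] → █
    (6,2)@(13, 5): e=[28,4,0] → ·  [on edge]
    (4,3)@(9, 7): e=[4,12,16] → █
    (5,3)@(11, 7): e=[20,12,0] → ·  [on edge]
    (4,4)@(9, 9): e=[12,20,0] → ·  [on edge]
    (3,5)@(7, 11): e=[4,28,0] → ·  [on edge]
    (2,6)@(5, 13): e=[-4,36,0] → ·  [on edge]
    (1,7)@(3, 15): e=[-12,44,0] → ·  [on edge]
    (0,8)@(1, 17): e=[-20,52,0] → ·  [on edge]
  covered (2 px):
    · · · · · · · · ·
    · · · · · · · · ·
    · · · · · █ · · ·
    · · · · █ · · · ·
    · · · · · · · · ·
    · · · · · · · · ·
    · · · · · · · · ·
    · · · · · · · · ·
    · · · · · · · · ·
T4:
  2·area = 40  (B↔C swapped to make it positive)
  edge (6, 12)→(2, 6): d=(-4,-6) top-left  bias=+0
  edge (2, 6)→(10, 8): d=(8,2) right/bottom  bias=-1
  edge (10, 8)→(6, 12): d=(-4,4) right/bottom  bias=-1
    (8,0)@(17, 1): e=[110,-70,0] → ·  [on edge]
    (7,1)@(15, 3): e=[90,-50,0] → ·  [on edge]
    (6,2)@(13, 5): e=[70,-30,0] → ·  [on edge]
    (1,3)@(3, 7): e=[2,6,32] → █
    (2,3)@(5, 7): e=[14,2,24] → █
    (3,3)@(7, 7): e=[26,-2,16] → ·
    (5,3)@(11, 7): e=[50,-10,0] → ·  [on edge]
    (1,4)@(3, 9): e=[-6,22,24] → ·
    (2,4)@(5, 9): e=[6,18,16] → █
    (3,4)@(7, 9): e=[18,14,8] → █
    (4,4)@(9, 9): e=[30,10,0] → ·  [on edge]
    (2,5)@(5, 11): e=[-2,34,8] → ·
    (3,5)@(7, 11): e=[10,30,0] → ·  [on edge]
    (2,6)@(5, 13): e=[-10,50,0] → ·  [on edge]
    (1,7)@(3, 15): e=[-30,70,0] → ·  [on edge]
    (0,8)@(1, 17): e=[-50,90,0] → ·  [on edge]
  covered (4 px):
    · · · · · · · · ·
    · · · · · · · · ·
    · · · · · · · · ·
    · █ █ · · · · · ·
    · · █ █ · · · · ·
    · · · · · · · · ·
    · · · · · · · · ·
    · · · · · · · · ·
    · · · · · · · · ·

Z-buffer (winner per pixel, '.' = empty):
  . . . . . . . 0 0
  . 1 . . . . . 0 0
  . 1 1 . . 3 . 0 .
  . 4 4 . 3 . . 0 .
  . . 4 4 . . . 0 .
  . . . . . . . 0 .
  . . . . . . 2 2 2
  . . . . . 2 2 2 2
  . . . . . . . . .

Answer: 3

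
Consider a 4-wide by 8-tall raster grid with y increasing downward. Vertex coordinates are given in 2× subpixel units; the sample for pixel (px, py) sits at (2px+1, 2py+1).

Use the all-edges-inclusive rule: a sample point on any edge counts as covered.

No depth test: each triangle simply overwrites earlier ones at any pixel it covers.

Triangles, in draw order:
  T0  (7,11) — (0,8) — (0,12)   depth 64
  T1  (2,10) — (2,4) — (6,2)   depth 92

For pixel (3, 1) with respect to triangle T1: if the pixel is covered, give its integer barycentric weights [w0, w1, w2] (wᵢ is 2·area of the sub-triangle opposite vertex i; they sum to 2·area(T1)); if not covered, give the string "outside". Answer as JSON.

T0:
  2·area = 28  (B↔C swapped to make it positive)
  edge (7, 11)→(0, 12): d=(-7,1) inclusive
  edge (0, 12)→(0, 8): d=(0,-4) inclusive
  edge (0, 8)→(7, 11): d=(7,3) inclusive
    (0,4)@(1, 9): e=[20,4,4] → █
    (1,4)@(3, 9): e=[18,12,-2] → ·
    (0,5)@(1, 11): e=[6,4,18] → █
    (1,5)@(3, 11): e=[4,12,12] → █
    (2,5)@(5, 11): e=[2,20,6] → █
    (3,5)@(7, 11): e=[0,28,0] → █  [on edge]
    (0,6)@(1, 13): e=[-8,4,32] → ·
    (1,6)@(3, 13): e=[-10,12,26] → ·
    (2,6)@(5, 13): e=[-12,20,20] → ·
    (3,6)@(7, 13): e=[-14,28,14] → ·
  covered (5 px):
    · · · ·
    · · · ·
    · · · ·
    · · · ·
    █ · · ·
    █ █ █ █
    · · · ·
    · · · ·
T1:
  2·area = 24
  edge (2, 10)→(2, 4): d=(0,-6) inclusive
  edge (2, 4)→(6, 2): d=(4,-2) inclusive
  edge (6, 2)→(2, 10): d=(-4,8) inclusive
    (2,1)@(5, 3): e=[18,2,4] → █
    (3,1)@(7, 3): e=[30,6,-12] → ·
    (1,2)@(3, 5): e=[6,6,12] → █
    (2,2)@(5, 5): e=[18,10,-4] → ·
    (1,3)@(3, 7): e=[6,14,4] → █
    (2,3)@(5, 7): e=[18,18,-12] → ·
    (1,4)@(3, 9): e=[6,22,-4] → ·
  covered (3 px):
    · · · ·
    · · █ ·
    · █ · ·
    · █ · ·
    · · · ·
    · · · ·
    · · · ·
    · · · ·

Final: "outside"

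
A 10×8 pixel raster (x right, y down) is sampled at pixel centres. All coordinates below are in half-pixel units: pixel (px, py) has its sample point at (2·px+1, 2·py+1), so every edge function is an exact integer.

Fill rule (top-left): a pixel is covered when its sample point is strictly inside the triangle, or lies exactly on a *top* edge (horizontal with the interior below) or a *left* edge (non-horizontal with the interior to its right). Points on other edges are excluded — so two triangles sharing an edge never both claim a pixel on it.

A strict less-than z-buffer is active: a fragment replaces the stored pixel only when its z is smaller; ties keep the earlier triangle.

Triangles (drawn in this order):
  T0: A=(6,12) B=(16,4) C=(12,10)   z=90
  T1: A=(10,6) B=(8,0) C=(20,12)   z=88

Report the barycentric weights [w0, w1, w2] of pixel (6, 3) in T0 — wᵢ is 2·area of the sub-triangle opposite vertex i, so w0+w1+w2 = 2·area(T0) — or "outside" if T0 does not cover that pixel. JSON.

T0:
  2·area = 28
  edge (6, 12)→(16, 4): d=(10,-8) top-left  bias=+0
  edge (16, 4)→(12, 10): d=(-4,6) right/bottom  bias=-1
  edge (12, 10)→(6, 12): d=(-6,2) right/bottom  bias=-1
    (7,2)@(15, 5): e=[2,2,24] → █
    (8,2)@(17, 5): e=[18,-10,20] → ·
    (6,3)@(13, 7): e=[6,6,16] → █
    (7,3)@(15, 7): e=[22,-6,12] → ·
    (5,4)@(11, 9): e=[10,10,8] → █
    (6,4)@(13, 9): e=[26,-2,4] → ·
    (7,4)@(15, 9): e=[42,-14,0] → ·  [on edge]
    (4,5)@(9, 11): e=[14,14,0] → ·  [on edge]
    (5,5)@(11, 11): e=[30,2,-4] → ·
    (1,6)@(3, 13): e=[-14,42,0] → ·  [on edge]
  covered (3 px):
    · · · · · · · · · ·
    · · · · · · · · · ·
    · · · · · · · █ · ·
    · · · · · · █ · · ·
    · · · · · █ · · · ·
    · · · · · · · · · ·
    · · · · · · · · · ·
    · · · · · · · · · ·
T1:
  2·area = 48
  edge (10, 6)→(8, 0): d=(-2,-6) top-left  bias=+0
  edge (8, 0)→(20, 12): d=(12,12) right/bottom  bias=-1
  edge (20, 12)→(10, 6): d=(-10,-6) top-left  bias=+0
    (4,0)@(9, 1): e=[4,0,44] → ·  [on edge]
    (2,1)@(5, 3): e=[-24,72,0] → ·  [on edge]
    (4,1)@(9, 3): e=[0,24,24] → █  [on edge]
    (5,1)@(11, 3): e=[12,0,36] → ·  [on edge]
    (4,2)@(9, 5): e=[-4,48,4] → ·
    (5,2)@(11, 5): e=[8,24,16] → █
    (6,2)@(13, 5): e=[20,0,28] → ·  [on edge]
    (5,3)@(11, 7): e=[4,48,-4] → ·
    (6,3)@(13, 7): e=[16,24,8] → █
    (7,3)@(15, 7): e=[28,0,20] → ·  [on edge]
    (5,4)@(11, 9): e=[0,72,-24] → ·  [on edge]
    (6,4)@(13, 9): e=[12,48,-12] → ·
    (7,4)@(15, 9): e=[24,24,0] → █  [on edge]
    (8,4)@(17, 9): e=[36,0,12] → ·  [on edge]
    (9,5)@(19, 11): e=[44,0,4] → ·  [on edge]
    (6,7)@(13, 15): e=[0,120,-72] → ·  [on edge]
  covered (4 px):
    · · · · · · · · · ·
    · · · · █ · · · · ·
    · · · · · █ · · · ·
    · · · · · · █ · · ·
    · · · · · · · █ · ·
    · · · · · · · · · ·
    · · · · · · · · · ·
    · · · · · · · · · ·

Answer: [6,16,6]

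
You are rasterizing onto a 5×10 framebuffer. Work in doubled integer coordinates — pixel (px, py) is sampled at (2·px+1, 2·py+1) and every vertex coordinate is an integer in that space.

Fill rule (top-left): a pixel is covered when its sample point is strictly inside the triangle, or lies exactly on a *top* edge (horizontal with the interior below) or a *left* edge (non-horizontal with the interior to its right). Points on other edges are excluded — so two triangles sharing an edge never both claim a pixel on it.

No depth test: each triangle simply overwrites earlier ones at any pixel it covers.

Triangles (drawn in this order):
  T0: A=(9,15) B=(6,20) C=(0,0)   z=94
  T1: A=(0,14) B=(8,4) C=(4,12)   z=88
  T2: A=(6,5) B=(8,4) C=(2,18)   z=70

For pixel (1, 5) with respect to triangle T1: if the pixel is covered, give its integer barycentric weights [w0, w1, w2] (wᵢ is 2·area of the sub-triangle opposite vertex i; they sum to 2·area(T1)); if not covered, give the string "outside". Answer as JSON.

T0:
  2·area = 90
  edge (9, 15)→(6, 20): d=(-3,5) right/bottom  bias=-1
  edge (6, 20)→(0, 0): d=(-6,-20) top-left  bias=+0
  edge (0, 0)→(9, 15): d=(9,15) right/bottom  bias=-1
    (0,1)@(1, 3): e=[76,2,12] → X
    (1,1)@(3, 3): e=[66,42,-18] → .
    (0,2)@(1, 5): e=[70,-10,30] → .
    (1,2)@(3, 5): e=[60,30,0] → .  [on edge]
    (1,3)@(3, 7): e=[54,18,18] → X
    (2,3)@(5, 7): e=[44,58,-12] → .
    (1,4)@(3, 9): e=[48,6,36] → X
    (2,4)@(5, 9): e=[38,46,6] → X
    (3,4)@(7, 9): e=[28,86,-24] → .
    (1,5)@(3, 11): e=[42,-6,54] → .
    (2,5)@(5, 11): e=[32,34,24] → X
    (3,5)@(7, 11): e=[22,74,-6] → .
    (4,7)@(9, 15): e=[0,90,0] → .  [on edge]
  covered (10 px):
    . . . . .
    X . . . .
    . . . . .
    . X . . .
    . X X . .
    . . X . .
    . . X X .
    . . X X .
    . . . X .
    . . . . .
T1:
  2·area = 24
  edge (0, 14)→(8, 4): d=(8,-10) top-left  bias=+0
  edge (8, 4)→(4, 12): d=(-4,8) right/bottom  bias=-1
  edge (4, 12)→(0, 14): d=(-4,2) right/bottom  bias=-1
    (2,4)@(5, 9): e=[10,4,10] → X
    (3,4)@(7, 9): e=[30,-12,6] → .
    (1,5)@(3, 11): e=[6,12,6] → X
    (2,5)@(5, 11): e=[26,-4,2] → .
    (0,6)@(1, 13): e=[2,20,2] → X
    (1,6)@(3, 13): e=[22,4,-2] → .
    (0,7)@(1, 15): e=[18,12,-6] → .
  covered (3 px):
    . . . . .
    . . . . .
    . . . . .
    . . . . .
    . . X . .
    . X . . .
    X . . . .
    . . . . .
    . . . . .
    . . . . .
T2:
  2·area = 22
  edge (6, 5)→(8, 4): d=(2,-1) top-left  bias=+0
  edge (8, 4)→(2, 18): d=(-6,14) right/bottom  bias=-1
  edge (2, 18)→(6, 5): d=(4,-13) top-left  bias=+0
    (3,2)@(7, 5): e=[1,8,13] → X
    (4,2)@(9, 5): e=[3,-20,39] → .
    (3,3)@(7, 7): e=[5,-4,21] → .
    (2,4)@(5, 9): e=[7,12,3] → X
    (3,4)@(7, 9): e=[9,-16,29] → .
    (2,5)@(5, 11): e=[11,0,11] → .  [on edge]
    (1,7)@(3, 15): e=[17,4,1] → X
    (2,7)@(5, 15): e=[19,-24,27] → .
    (1,8)@(3, 17): e=[21,-8,9] → .
  covered (3 px):
    . . . . .
    . . . . .
    . . . X .
    . . . . .
    . . X . .
    . . . . .
    . . . . .
    . X . . .
    . . . . .
    . . . . .

Answer: [12,6,6]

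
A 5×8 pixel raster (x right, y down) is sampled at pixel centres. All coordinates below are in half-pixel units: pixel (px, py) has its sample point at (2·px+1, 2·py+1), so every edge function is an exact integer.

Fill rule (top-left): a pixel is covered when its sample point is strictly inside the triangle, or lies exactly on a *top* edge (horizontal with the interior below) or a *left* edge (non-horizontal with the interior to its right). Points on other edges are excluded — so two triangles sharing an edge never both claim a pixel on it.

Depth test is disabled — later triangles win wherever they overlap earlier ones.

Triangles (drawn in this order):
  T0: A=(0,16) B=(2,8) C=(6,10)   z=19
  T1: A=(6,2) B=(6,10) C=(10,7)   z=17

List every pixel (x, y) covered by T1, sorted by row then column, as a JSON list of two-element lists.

T0:
  2·area = 36
  edge (0, 16)→(2, 8): d=(2,-8) top-left  bias=+0
  edge (2, 8)→(6, 10): d=(4,2) right/bottom  bias=-1
  edge (6, 10)→(0, 16): d=(-6,6) right/bottom  bias=-1
    (4,3)@(9, 7): e=[54,-18,0] → ·  [on edge]
    (1,4)@(3, 9): e=[10,2,24] → #
    (2,4)@(5, 9): e=[26,-2,12] → ·
    (3,4)@(7, 9): e=[42,-6,0] → ·  [on edge]
    (1,5)@(3, 11): e=[14,10,12] → #
    (2,5)@(5, 11): e=[30,6,0] → ·  [on edge]
    (0,6)@(1, 13): e=[2,22,12] → #
    (1,6)@(3, 13): e=[18,18,0] → ·  [on edge]
    (0,7)@(1, 15): e=[6,30,0] → ·  [on edge]
  covered (3 px):
    · · · · ·
    · · · · ·
    · · · · ·
    · · · · ·
    · # · · ·
    · # · · ·
    # · · · ·
    · · · · ·
T1:
  2·area = 32  (B↔C swapped to make it positive)
  edge (6, 2)→(10, 7): d=(4,5) right/bottom  bias=-1
  edge (10, 7)→(6, 10): d=(-4,3) right/bottom  bias=-1
  edge (6, 10)→(6, 2): d=(0,-8) top-left  bias=+0
    (3,2)@(7, 5): e=[7,17,8] → #
    (4,2)@(9, 5): e=[-3,11,24] → ·
    (3,3)@(7, 7): e=[15,9,8] → #
    (4,3)@(9, 7): e=[5,3,24] → #
    (3,4)@(7, 9): e=[23,1,8] → #
    (4,4)@(9, 9): e=[13,-5,24] → ·
    (3,5)@(7, 11): e=[31,-7,8] → ·
  covered (4 px):
    · · · · ·
    · · · · ·
    · · · # ·
    · · · # #
    · · · # ·
    · · · · ·
    · · · · ·
    · · · · ·

Answer: [[3,2],[3,3],[4,3],[3,4]]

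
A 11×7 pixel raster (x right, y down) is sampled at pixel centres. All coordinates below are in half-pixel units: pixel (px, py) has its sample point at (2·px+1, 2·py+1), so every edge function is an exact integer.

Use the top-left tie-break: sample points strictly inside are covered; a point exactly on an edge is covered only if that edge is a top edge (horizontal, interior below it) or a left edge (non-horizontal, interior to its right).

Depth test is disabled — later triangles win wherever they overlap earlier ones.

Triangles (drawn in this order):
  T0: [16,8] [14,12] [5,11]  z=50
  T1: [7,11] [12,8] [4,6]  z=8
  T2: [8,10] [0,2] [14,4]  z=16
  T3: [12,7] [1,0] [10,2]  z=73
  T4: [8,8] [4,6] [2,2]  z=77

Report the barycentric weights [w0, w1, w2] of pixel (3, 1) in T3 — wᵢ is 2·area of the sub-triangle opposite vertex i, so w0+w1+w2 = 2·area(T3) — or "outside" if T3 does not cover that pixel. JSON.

T0:
  2·area = 38
  edge (16, 8)→(14, 12): d=(-2,4) right/bottom  bias=-1
  edge (14, 12)→(5, 11): d=(-9,-1) top-left  bias=+0
  edge (5, 11)→(16, 8): d=(11,-3) top-left  bias=+0
    (6,4)@(13, 9): e=[10,26,2] → #
    (7,4)@(15, 9): e=[2,28,8] → #
    (8,4)@(17, 9): e=[-6,30,14] → ·
    (2,5)@(5, 11): e=[38,0,0] → #  [on edge]
    (3,5)@(7, 11): e=[30,2,6] → #
    (4,5)@(9, 11): e=[22,4,12] → #
    (5,5)@(11, 11): e=[14,6,18] → #
    (7,5)@(15, 11): e=[-2,10,30] → ·
    (2,6)@(5, 13): e=[34,-18,22] → ·
    (3,6)@(7, 13): e=[26,-16,28] → ·
    (4,6)@(9, 13): e=[18,-14,34] → ·
    (5,6)@(11, 13): e=[10,-12,40] → ·
  covered (7 px):
    · · · · · · · · · · ·
    · · · · · · · · · · ·
    · · · · · · · · · · ·
    · · · · · · · · · · ·
    · · · · · · # # · · ·
    · · # # # # # · · · ·
    · · · · · · · · · · ·
T1:
  2·area = 34  (B↔C swapped to make it positive)
  edge (7, 11)→(4, 6): d=(-3,-5) top-left  bias=+0
  edge (4, 6)→(12, 8): d=(8,2) right/bottom  bias=-1
  edge (12, 8)→(7, 11): d=(-5,3) right/bottom  bias=-1
    (0,0)@(1, 1): e=[0,-34,68] → ·  [on edge]
    (8,2)@(17, 5): e=[68,-34,0] → ·  [on edge]
    (2,3)@(5, 7): e=[2,6,26] → #
    (3,3)@(7, 7): e=[12,2,20] → #
    (4,3)@(9, 7): e=[22,-2,14] → ·
    (2,4)@(5, 9): e=[-4,22,16] → ·
    (3,4)@(7, 9): e=[6,18,10] → #
    (4,4)@(9, 9): e=[16,14,4] → #
    (5,4)@(11, 9): e=[26,10,-2] → ·
    (3,5)@(7, 11): e=[0,34,0] → ·  [on edge]
    (4,5)@(9, 11): e=[10,30,-6] → ·
  covered (4 px):
    · · · · · · · · · · ·
    · · · · · · · · · · ·
    · · · · · · · · · · ·
    · · # # · · · · · · ·
    · · · # # · · · · · ·
    · · · · · · · · · · ·
    · · · · · · · · · · ·
T2:
  2·area = 96
  edge (8, 10)→(0, 2): d=(-8,-8) top-left  bias=+0
  edge (0, 2)→(14, 4): d=(14,2) right/bottom  bias=-1
  edge (14, 4)→(8, 10): d=(-6,6) right/bottom  bias=-1
    (8,0)@(17, 1): e=[144,-48,0] → ·  [on edge]
    (0,1)@(1, 3): e=[0,12,84] → #  [on edge]
    (1,1)@(3, 3): e=[16,8,72] → #
    (2,1)@(5, 3): e=[32,4,60] → #
    (3,1)@(7, 3): e=[48,0,48] → ·  [on edge]
    (7,1)@(15, 3): e=[112,-16,0] → ·  [on edge]
    (0,2)@(1, 5): e=[-16,40,72] → ·
    (1,2)@(3, 5): e=[0,36,60] → #  [on edge]
    (3,2)@(7, 5): e=[32,28,36] → #
    (4,2)@(9, 5): e=[48,24,24] → #
    (5,2)@(11, 5): e=[64,20,12] → #
    (6,2)@(13, 5): e=[80,16,0] → ·  [on edge]
    (10,2)@(21, 5): e=[144,0,-48] → ·  [on edge]
    (2,3)@(5, 7): e=[0,60,36] → #  [on edge]
    (5,3)@(11, 7): e=[48,48,0] → ·  [on edge]
    (3,4)@(7, 9): e=[0,84,12] → #  [on edge]
    (4,4)@(9, 9): e=[16,80,0] → ·  [on edge]
    (3,5)@(7, 11): e=[-16,112,0] → ·  [on edge]
    (4,5)@(9, 11): e=[0,108,-12] → ·  [on edge]
    (2,6)@(5, 13): e=[-48,144,0] → ·  [on edge]
    (5,6)@(11, 13): e=[0,132,-36] → ·  [on edge]
  covered (12 px):
    · · · · · · · · · · ·
    # # # · · · · · · · ·
    · # # # # # · · · · ·
    · · # # # · · · · · ·
    · · · # · · · · · · ·
    · · · · · · · · · · ·
    · · · · · · · · · · ·
T3:
  2·area = 41
  edge (12, 7)→(1, 0): d=(-11,-7) top-left  bias=+0
  edge (1, 0)→(10, 2): d=(9,2) right/bottom  bias=-1
  edge (10, 2)→(12, 7): d=(2,5) right/bottom  bias=-1
    (1,0)@(3, 1): e=[3,5,33] → #
    (2,0)@(5, 1): e=[17,1,23] → #
    (3,0)@(7, 1): e=[31,-3,13] → ·
    (1,1)@(3, 3): e=[-19,23,37] → ·
    (2,1)@(5, 3): e=[-5,19,27] → ·
    (3,1)@(7, 3): e=[9,15,17] → #
    (4,1)@(9, 3): e=[23,11,7] → #
    (5,1)@(11, 3): e=[37,7,-3] → ·
    (3,2)@(7, 5): e=[-13,33,21] → ·
    (4,2)@(9, 5): e=[1,29,11] → #
    (5,2)@(11, 5): e=[15,25,1] → #
    (6,2)@(13, 5): e=[29,21,-9] → ·
  covered (6 px):
    · # # · · · · · · · ·
    · · · # # · · · · · ·
    · · · · # # · · · · ·
    · · · · · · · · · · ·
    · · · · · · · · · · ·
    · · · · · · · · · · ·
    · · · · · · · · · · ·
T4:
  2·area = 12
  edge (8, 8)→(4, 6): d=(-4,-2) top-left  bias=+0
  edge (4, 6)→(2, 2): d=(-2,-4) top-left  bias=+0
  edge (2, 2)→(8, 8): d=(6,6) right/bottom  bias=-1
    (0,0)@(1, 1): e=[14,-2,0] → ·  [on edge]
    (1,1)@(3, 3): e=[10,2,0] → ·  [on edge]
    (2,2)@(5, 5): e=[6,6,0] → ·  [on edge]
    (3,3)@(7, 7): e=[2,10,0] → ·  [on edge]
    (4,4)@(9, 9): e=[-2,14,0] → ·  [on edge]
    (5,5)@(11, 11): e=[-6,18,0] → ·  [on edge]
    (6,6)@(13, 13): e=[-10,22,0] → ·  [on edge]
  covered (0 px):
    · · · · · · · · · · ·
    · · · · · · · · · · ·
    · · · · · · · · · · ·
    · · · · · · · · · · ·
    · · · · · · · · · · ·
    · · · · · · · · · · ·
    · · · · · · · · · · ·

Result: [15,17,9]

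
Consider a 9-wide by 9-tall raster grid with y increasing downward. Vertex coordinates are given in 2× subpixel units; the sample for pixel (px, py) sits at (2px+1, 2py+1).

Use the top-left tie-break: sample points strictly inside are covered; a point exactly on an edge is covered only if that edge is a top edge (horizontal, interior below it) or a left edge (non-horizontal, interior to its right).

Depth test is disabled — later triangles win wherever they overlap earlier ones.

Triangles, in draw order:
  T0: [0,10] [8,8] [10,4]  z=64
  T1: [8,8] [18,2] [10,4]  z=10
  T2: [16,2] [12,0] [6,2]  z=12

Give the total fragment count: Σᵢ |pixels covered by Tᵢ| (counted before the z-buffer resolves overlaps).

T0:
  2·area = 28  (B↔C swapped to make it positive)
  edge (0, 10)→(10, 4): d=(10,-6) top-left  bias=+0
  edge (10, 4)→(8, 8): d=(-2,4) right/bottom  bias=-1
  edge (8, 8)→(0, 10): d=(-8,2) right/bottom  bias=-1
    (7,0)@(15, 1): e=[0,-14,42] → ·  [on edge]
    (4,2)@(9, 5): e=[4,2,22] → #
    (5,2)@(11, 5): e=[16,-6,18] → ·
    (2,3)@(5, 7): e=[0,14,14] → #  [on edge]
    (3,3)@(7, 7): e=[12,6,10] → #
    (4,3)@(9, 7): e=[24,-2,6] → ·
    (1,4)@(3, 9): e=[8,18,2] → #
    (2,4)@(5, 9): e=[20,10,-2] → ·
    (3,4)@(7, 9): e=[32,2,-6] → ·
    (1,5)@(3, 11): e=[28,14,-14] → ·
  covered (4 px):
    · · · · · · · · ·
    · · · · · · · · ·
    · · · · # · · · ·
    · · # # · · · · ·
    · # · · · · · · ·
    · · · · · · · · ·
    · · · · · · · · ·
    · · · · · · · · ·
    · · · · · · · · ·
T1:
  2·area = 28  (B↔C swapped to make it positive)
  edge (8, 8)→(10, 4): d=(2,-4) top-left  bias=+0
  edge (10, 4)→(18, 2): d=(8,-2) top-left  bias=+0
  edge (18, 2)→(8, 8): d=(-10,6) right/bottom  bias=-1
    (7,1)@(15, 3): e=[18,2,8] → #
    (8,1)@(17, 3): e=[26,6,-4] → ·
    (5,2)@(11, 5): e=[6,10,12] → #
    (6,2)@(13, 5): e=[14,14,0] → ·  [on edge]
    (7,2)@(15, 5): e=[22,18,-12] → ·
    (4,3)@(9, 7): e=[2,22,4] → #
    (5,3)@(11, 7): e=[10,26,-8] → ·
    (4,4)@(9, 9): e=[6,38,-16] → ·
    (1,5)@(3, 11): e=[-14,42,0] → ·  [on edge]
  covered (3 px):
    · · · · · · · · ·
    · · · · · · · # ·
    · · · · · # · · ·
    · · · · # · · · ·
    · · · · · · · · ·
    · · · · · · · · ·
    · · · · · · · · ·
    · · · · · · · · ·
    · · · · · · · · ·
T2:
  2·area = 20  (B↔C swapped to make it positive)
  edge (16, 2)→(6, 2): d=(-10,0) right/bottom  bias=-1
  edge (6, 2)→(12, 0): d=(6,-2) top-left  bias=+0
  edge (12, 0)→(16, 2): d=(4,2) right/bottom  bias=-1
    (4,0)@(9, 1): e=[10,0,10] → #  [on edge]
    (5,0)@(11, 1): e=[10,4,6] → #
    (6,0)@(13, 1): e=[10,8,2] → #
    (7,0)@(15, 1): e=[10,12,-2] → ·
    (1,1)@(3, 3): e=[-10,0,30] → ·  [on edge]
    (4,1)@(9, 3): e=[-10,12,18] → ·
    (5,1)@(11, 3): e=[-10,16,14] → ·
    (6,1)@(13, 3): e=[-10,20,10] → ·
  covered (3 px):
    · · · · # # # · ·
    · · · · · · · · ·
    · · · · · · · · ·
    · · · · · · · · ·
    · · · · · · · · ·
    · · · · · · · · ·
    · · · · · · · · ·
    · · · · · · · · ·
    · · · · · · · · ·

Final: 10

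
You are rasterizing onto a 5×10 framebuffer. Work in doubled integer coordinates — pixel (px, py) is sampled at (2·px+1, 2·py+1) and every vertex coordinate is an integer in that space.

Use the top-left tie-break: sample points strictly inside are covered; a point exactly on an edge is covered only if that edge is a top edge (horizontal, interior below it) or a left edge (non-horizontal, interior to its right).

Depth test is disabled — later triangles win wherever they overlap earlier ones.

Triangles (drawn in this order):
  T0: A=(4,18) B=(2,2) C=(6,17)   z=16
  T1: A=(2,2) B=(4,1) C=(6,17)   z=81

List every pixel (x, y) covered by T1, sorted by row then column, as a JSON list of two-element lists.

T0:
  2·area = 34
  edge (4, 18)→(2, 2): d=(-2,-16) top-left  bias=+0
  edge (2, 2)→(6, 17): d=(4,15) right/bottom  bias=-1
  edge (6, 17)→(4, 18): d=(-2,1) right/bottom  bias=-1
    (1,3)@(3, 7): e=[6,5,23] → X
    (2,3)@(5, 7): e=[38,-25,21] → .
    (1,4)@(3, 9): e=[2,13,19] → X
    (2,4)@(5, 9): e=[34,-17,17] → .
    (1,5)@(3, 11): e=[-2,21,15] → .
    (2,7)@(5, 15): e=[22,7,5] → X
    (3,7)@(7, 15): e=[54,-23,3] → .
    (2,8)@(5, 17): e=[18,15,1] → X
    (3,8)@(7, 17): e=[50,-15,-1] → .
    (2,9)@(5, 19): e=[14,23,-3] → .
  covered (4 px):
    . . . . .
    . . . . .
    . . . . .
    . X . . .
    . X . . .
    . . . . .
    . . . . .
    . . X . .
    . . X . .
    . . . . .
T1:
  2·area = 34
  edge (2, 2)→(4, 1): d=(2,-1) top-left  bias=+0
  edge (4, 1)→(6, 17): d=(2,16) right/bottom  bias=-1
  edge (6, 17)→(2, 2): d=(-4,-15) top-left  bias=+0
    (1,1)@(3, 3): e=[3,20,11] → X
    (2,1)@(5, 3): e=[5,-12,41] → .
    (1,2)@(3, 5): e=[7,24,3] → X
    (2,2)@(5, 5): e=[9,-8,33] → .
    (1,3)@(3, 7): e=[11,28,-5] → .
    (2,4)@(5, 9): e=[17,0,17] → .  [on edge]
    (2,5)@(5, 11): e=[21,4,9] → X
    (3,5)@(7, 11): e=[23,-28,39] → .
    (2,6)@(5, 13): e=[25,8,1] → X
    (3,6)@(7, 13): e=[27,-24,31] → .
    (2,7)@(5, 15): e=[29,12,-7] → .
  covered (4 px):
    . . . . .
    . X . . .
    . X . . .
    . . . . .
    . . . . .
    . . X . .
    . . X . .
    . . . . .
    . . . . .
    . . . . .

Answer: [[1,1],[1,2],[2,5],[2,6]]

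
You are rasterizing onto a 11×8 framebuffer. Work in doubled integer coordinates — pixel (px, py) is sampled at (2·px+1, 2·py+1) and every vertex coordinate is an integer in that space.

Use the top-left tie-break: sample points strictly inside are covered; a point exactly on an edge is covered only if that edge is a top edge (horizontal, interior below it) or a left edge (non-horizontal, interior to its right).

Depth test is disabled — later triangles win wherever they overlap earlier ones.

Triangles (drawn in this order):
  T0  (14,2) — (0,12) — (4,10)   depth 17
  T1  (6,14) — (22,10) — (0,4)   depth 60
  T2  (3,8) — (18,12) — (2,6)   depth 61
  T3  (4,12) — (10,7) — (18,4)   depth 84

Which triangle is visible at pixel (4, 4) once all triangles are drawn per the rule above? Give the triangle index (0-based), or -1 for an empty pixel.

T0:
  2·area = 12  (B↔C swapped to make it positive)
  edge (14, 2)→(4, 10): d=(-10,8) right/bottom  bias=-1
  edge (4, 10)→(0, 12): d=(-4,2) right/bottom  bias=-1
  edge (0, 12)→(14, 2): d=(14,-10) top-left  bias=+0
    (3,3)@(7, 7): e=[6,6,0] → #  [on edge]
    (4,3)@(9, 7): e=[-10,2,20] → ·
    (2,4)@(5, 9): e=[2,2,8] → #
    (3,4)@(7, 9): e=[-14,-2,28] → ·
    (2,5)@(5, 11): e=[-18,-6,36] → ·
  covered (2 px):
    · · · · · · · · · · ·
    · · · · · · · · · · ·
    · · · · · · · · · · ·
    · · · # · · · · · · ·
    · · # · · · · · · · ·
    · · · · · · · · · · ·
    · · · · · · · · · · ·
    · · · · · · · · · · ·
T1:
  2·area = 184  (B↔C swapped to make it positive)
  edge (6, 14)→(0, 4): d=(-6,-10) top-left  bias=+0
  edge (0, 4)→(22, 10): d=(22,6) right/bottom  bias=-1
  edge (22, 10)→(6, 14): d=(-16,4) right/bottom  bias=-1
    (0,2)@(1, 5): e=[4,16,164] → #
    (1,2)@(3, 5): e=[24,4,156] → #
    (2,2)@(5, 5): e=[44,-8,148] → ·
    (0,3)@(1, 7): e=[-8,60,132] → ·
    (1,3)@(3, 7): e=[12,48,124] → #
    (2,3)@(5, 7): e=[32,36,116] → #
    (3,3)@(7, 7): e=[52,24,108] → #
    (4,3)@(9, 7): e=[72,12,100] → #
    (5,3)@(11, 7): e=[92,0,92] → ·  [on edge]
    (1,4)@(3, 9): e=[0,92,92] → #  [on edge]
    (5,4)@(11, 9): e=[80,44,60] → #
    (6,4)@(13, 9): e=[100,32,52] → #
  covered (23 px):
    · · · · · · · · · · ·
    · · · · · · · · · · ·
    # # · · · · · · · · ·
    · # # # # · · · · · ·
    · # # # # # # # # · ·
    · · # # # # # # # · ·
    · · · # # · · · · · ·
    · · · · · · · · · · ·
T2:
  2·area = 26  (B↔C swapped to make it positive)
  edge (3, 8)→(2, 6): d=(-1,-2) top-left  bias=+0
  edge (2, 6)→(18, 12): d=(16,6) right/bottom  bias=-1
  edge (18, 12)→(3, 8): d=(-15,-4) top-left  bias=+0
    (1,3)@(3, 7): e=[1,10,15] → #
    (2,3)@(5, 7): e=[5,-2,23] → ·
    (1,4)@(3, 9): e=[-1,42,-15] → ·
    (3,4)@(7, 9): e=[7,18,1] → #
    (4,4)@(9, 9): e=[11,6,9] → #
    (5,4)@(11, 9): e=[15,-6,17] → ·
    (3,5)@(7, 11): e=[5,50,-29] → ·
    (4,5)@(9, 11): e=[9,38,-21] → ·
    (7,5)@(15, 11): e=[21,2,3] → #
    (8,5)@(17, 11): e=[25,-10,11] → ·
    (7,6)@(15, 13): e=[19,34,-27] → ·
  covered (4 px):
    · · · · · · · · · · ·
    · · · · · · · · · · ·
    · · · · · · · · · · ·
    · # · · · · · · · · ·
    · · · # # · · · · · ·
    · · · · · · · # · · ·
    · · · · · · · · · · ·
    · · · · · · · · · · ·
T3:
  2·area = 22
  edge (4, 12)→(10, 7): d=(6,-5) top-left  bias=+0
  edge (10, 7)→(18, 4): d=(8,-3) top-left  bias=+0
  edge (18, 4)→(4, 12): d=(-14,8) right/bottom  bias=-1
    (5,3)@(11, 7): e=[5,3,14] → #
    (6,3)@(13, 7): e=[15,9,-2] → ·
    (4,4)@(9, 9): e=[7,13,2] → #
    (5,4)@(11, 9): e=[17,19,-14] → ·
    (4,5)@(9, 11): e=[19,29,-26] → ·
  covered (2 px):
    · · · · · · · · · · ·
    · · · · · · · · · · ·
    · · · · · · · · · · ·
    · · · · · # · · · · ·
    · · · · # · · · · · ·
    · · · · · · · · · · ·
    · · · · · · · · · · ·
    · · · · · · · · · · ·

Z-buffer (winner per pixel, '.' = empty):
  . . . . . . . . . . .
  . . . . . . . . . . .
  1 1 . . . . . . . . .
  . 2 1 1 1 3 . . . . .
  . 1 1 2 3 1 1 1 1 . .
  . . 1 1 1 1 1 2 1 . .
  . . . 1 1 . . . . . .
  . . . . . . . . . . .

Answer: 3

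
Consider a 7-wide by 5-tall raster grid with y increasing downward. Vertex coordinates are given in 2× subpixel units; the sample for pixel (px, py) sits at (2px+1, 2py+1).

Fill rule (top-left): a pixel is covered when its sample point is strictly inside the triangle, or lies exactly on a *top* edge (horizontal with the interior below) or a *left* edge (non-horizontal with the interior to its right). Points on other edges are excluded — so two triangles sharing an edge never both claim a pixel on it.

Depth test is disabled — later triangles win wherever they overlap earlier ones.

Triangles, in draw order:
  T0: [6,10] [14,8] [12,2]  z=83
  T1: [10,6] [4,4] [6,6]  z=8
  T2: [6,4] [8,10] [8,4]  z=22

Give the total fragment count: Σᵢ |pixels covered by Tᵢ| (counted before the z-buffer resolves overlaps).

T0:
  2·area = 52  (B↔C swapped to make it positive)
  edge (6, 10)→(12, 2): d=(6,-8) top-left  bias=+0
  edge (12, 2)→(14, 8): d=(2,6) right/bottom  bias=-1
  edge (14, 8)→(6, 10): d=(-8,2) right/bottom  bias=-1
    (5,2)@(11, 5): e=[10,12,30] → #
    (6,2)@(13, 5): e=[26,0,26] → ·  [on edge]
    (4,3)@(9, 7): e=[6,28,18] → #
    (6,3)@(13, 7): e=[38,4,10] → #
    (3,4)@(7, 9): e=[2,44,6] → #
    (5,4)@(11, 9): e=[34,20,-2] → ·
    (6,4)@(13, 9): e=[50,8,-6] → ·
  covered (6 px):
    · · · · · · ·
    · · · · · · ·
    · · · · · # ·
    · · · · # # #
    · · · # # · ·
T1:
  2·area = 8  (B↔C swapped to make it positive)
  edge (10, 6)→(6, 6): d=(-4,0) right/bottom  bias=-1
  edge (6, 6)→(4, 4): d=(-2,-2) top-left  bias=+0
  edge (4, 4)→(10, 6): d=(6,2) right/bottom  bias=-1
    (0,0)@(1, 1): e=[20,0,-12] → ·  [on edge]
    (0,1)@(1, 3): e=[12,-4,0] → ·  [on edge]
    (1,1)@(3, 3): e=[12,0,-4] → ·  [on edge]
    (2,2)@(5, 5): e=[4,0,4] → #  [on edge]
    (3,2)@(7, 5): e=[4,4,0] → ·  [on edge]
    (2,3)@(5, 7): e=[-4,-4,16] → ·
    (3,3)@(7, 7): e=[-4,0,12] → ·  [on edge]
    (6,3)@(13, 7): e=[-4,12,0] → ·  [on edge]
    (4,4)@(9, 9): e=[-12,0,20] → ·  [on edge]
  covered (1 px):
    · · · · · · ·
    · · · · · · ·
    · · # · · · ·
    · · · · · · ·
    · · · · · · ·
T2:
  2·area = 12  (B↔C swapped to make it positive)
  edge (6, 4)→(8, 4): d=(2,0) top-left  bias=+0
  edge (8, 4)→(8, 10): d=(0,6) right/bottom  bias=-1
  edge (8, 10)→(6, 4): d=(-2,-6) top-left  bias=+0
    (2,0)@(5, 1): e=[-6,18,0] → ·  [on edge]
    (3,2)@(7, 5): e=[2,6,4] → #
    (4,2)@(9, 5): e=[2,-6,16] → ·
    (3,3)@(7, 7): e=[6,6,0] → #  [on edge]
    (4,3)@(9, 7): e=[6,-6,12] → ·
    (3,4)@(7, 9): e=[10,6,-4] → ·
  covered (2 px):
    · · · · · · ·
    · · · · · · ·
    · · · # · · ·
    · · · # · · ·
    · · · · · · ·

Answer: 9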